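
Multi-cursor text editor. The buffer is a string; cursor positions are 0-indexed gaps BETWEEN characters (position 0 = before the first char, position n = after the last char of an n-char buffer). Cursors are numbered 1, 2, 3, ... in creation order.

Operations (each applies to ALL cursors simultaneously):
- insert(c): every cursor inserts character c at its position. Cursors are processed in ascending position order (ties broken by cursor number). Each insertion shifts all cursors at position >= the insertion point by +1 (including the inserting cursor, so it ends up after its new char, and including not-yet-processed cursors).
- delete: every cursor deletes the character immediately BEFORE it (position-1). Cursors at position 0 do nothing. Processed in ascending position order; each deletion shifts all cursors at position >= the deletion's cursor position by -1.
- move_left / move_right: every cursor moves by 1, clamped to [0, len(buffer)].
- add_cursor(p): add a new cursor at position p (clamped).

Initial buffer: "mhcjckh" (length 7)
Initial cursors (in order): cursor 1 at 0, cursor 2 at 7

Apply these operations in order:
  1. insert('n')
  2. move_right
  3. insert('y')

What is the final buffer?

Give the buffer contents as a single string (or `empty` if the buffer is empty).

Answer: nmyhcjckhny

Derivation:
After op 1 (insert('n')): buffer="nmhcjckhn" (len 9), cursors c1@1 c2@9, authorship 1.......2
After op 2 (move_right): buffer="nmhcjckhn" (len 9), cursors c1@2 c2@9, authorship 1.......2
After op 3 (insert('y')): buffer="nmyhcjckhny" (len 11), cursors c1@3 c2@11, authorship 1.1......22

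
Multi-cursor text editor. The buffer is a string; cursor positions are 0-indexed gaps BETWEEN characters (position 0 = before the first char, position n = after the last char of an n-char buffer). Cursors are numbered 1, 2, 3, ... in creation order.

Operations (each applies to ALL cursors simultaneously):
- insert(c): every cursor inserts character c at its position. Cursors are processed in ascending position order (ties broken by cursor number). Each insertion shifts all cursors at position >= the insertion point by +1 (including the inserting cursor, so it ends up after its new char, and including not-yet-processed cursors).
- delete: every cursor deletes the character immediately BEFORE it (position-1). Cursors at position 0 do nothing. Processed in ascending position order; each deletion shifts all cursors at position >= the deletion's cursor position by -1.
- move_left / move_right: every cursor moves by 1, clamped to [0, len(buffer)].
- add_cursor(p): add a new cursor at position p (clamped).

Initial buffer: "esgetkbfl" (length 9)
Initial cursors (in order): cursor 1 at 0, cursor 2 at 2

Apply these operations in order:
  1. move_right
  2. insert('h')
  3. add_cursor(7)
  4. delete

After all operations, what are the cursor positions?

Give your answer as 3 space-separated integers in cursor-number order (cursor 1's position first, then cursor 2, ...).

After op 1 (move_right): buffer="esgetkbfl" (len 9), cursors c1@1 c2@3, authorship .........
After op 2 (insert('h')): buffer="ehsghetkbfl" (len 11), cursors c1@2 c2@5, authorship .1..2......
After op 3 (add_cursor(7)): buffer="ehsghetkbfl" (len 11), cursors c1@2 c2@5 c3@7, authorship .1..2......
After op 4 (delete): buffer="esgekbfl" (len 8), cursors c1@1 c2@3 c3@4, authorship ........

Answer: 1 3 4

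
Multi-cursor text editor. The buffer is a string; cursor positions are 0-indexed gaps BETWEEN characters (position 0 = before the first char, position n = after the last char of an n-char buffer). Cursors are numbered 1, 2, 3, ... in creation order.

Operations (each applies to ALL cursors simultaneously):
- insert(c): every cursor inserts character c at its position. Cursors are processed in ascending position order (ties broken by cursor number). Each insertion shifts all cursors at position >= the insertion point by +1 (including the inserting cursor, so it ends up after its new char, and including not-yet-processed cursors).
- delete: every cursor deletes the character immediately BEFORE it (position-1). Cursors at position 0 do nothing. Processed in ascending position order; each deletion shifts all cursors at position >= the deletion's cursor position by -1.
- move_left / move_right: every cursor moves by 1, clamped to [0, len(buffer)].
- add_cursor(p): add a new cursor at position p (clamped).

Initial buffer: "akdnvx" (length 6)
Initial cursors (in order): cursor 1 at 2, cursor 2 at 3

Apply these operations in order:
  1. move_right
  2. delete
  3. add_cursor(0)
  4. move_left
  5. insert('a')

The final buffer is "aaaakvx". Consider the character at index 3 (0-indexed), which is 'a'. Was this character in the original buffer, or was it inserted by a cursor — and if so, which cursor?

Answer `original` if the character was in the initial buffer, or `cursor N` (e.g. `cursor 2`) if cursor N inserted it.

After op 1 (move_right): buffer="akdnvx" (len 6), cursors c1@3 c2@4, authorship ......
After op 2 (delete): buffer="akvx" (len 4), cursors c1@2 c2@2, authorship ....
After op 3 (add_cursor(0)): buffer="akvx" (len 4), cursors c3@0 c1@2 c2@2, authorship ....
After op 4 (move_left): buffer="akvx" (len 4), cursors c3@0 c1@1 c2@1, authorship ....
After op 5 (insert('a')): buffer="aaaakvx" (len 7), cursors c3@1 c1@4 c2@4, authorship 3.12...
Authorship (.=original, N=cursor N): 3 . 1 2 . . .
Index 3: author = 2

Answer: cursor 2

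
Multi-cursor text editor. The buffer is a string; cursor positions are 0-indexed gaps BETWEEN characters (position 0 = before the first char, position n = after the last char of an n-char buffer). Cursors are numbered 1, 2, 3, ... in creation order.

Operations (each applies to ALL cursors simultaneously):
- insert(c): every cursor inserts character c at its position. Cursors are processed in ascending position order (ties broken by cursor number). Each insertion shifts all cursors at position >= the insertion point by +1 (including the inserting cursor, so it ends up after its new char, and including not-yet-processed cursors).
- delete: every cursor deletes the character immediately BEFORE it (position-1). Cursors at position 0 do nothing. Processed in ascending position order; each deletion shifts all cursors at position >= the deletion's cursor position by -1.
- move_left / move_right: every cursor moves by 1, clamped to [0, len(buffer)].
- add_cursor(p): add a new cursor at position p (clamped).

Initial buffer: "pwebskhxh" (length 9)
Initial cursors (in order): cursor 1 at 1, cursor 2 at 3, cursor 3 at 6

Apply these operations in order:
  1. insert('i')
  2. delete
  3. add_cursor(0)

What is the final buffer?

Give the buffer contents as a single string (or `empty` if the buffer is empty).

After op 1 (insert('i')): buffer="piweibskihxh" (len 12), cursors c1@2 c2@5 c3@9, authorship .1..2...3...
After op 2 (delete): buffer="pwebskhxh" (len 9), cursors c1@1 c2@3 c3@6, authorship .........
After op 3 (add_cursor(0)): buffer="pwebskhxh" (len 9), cursors c4@0 c1@1 c2@3 c3@6, authorship .........

Answer: pwebskhxh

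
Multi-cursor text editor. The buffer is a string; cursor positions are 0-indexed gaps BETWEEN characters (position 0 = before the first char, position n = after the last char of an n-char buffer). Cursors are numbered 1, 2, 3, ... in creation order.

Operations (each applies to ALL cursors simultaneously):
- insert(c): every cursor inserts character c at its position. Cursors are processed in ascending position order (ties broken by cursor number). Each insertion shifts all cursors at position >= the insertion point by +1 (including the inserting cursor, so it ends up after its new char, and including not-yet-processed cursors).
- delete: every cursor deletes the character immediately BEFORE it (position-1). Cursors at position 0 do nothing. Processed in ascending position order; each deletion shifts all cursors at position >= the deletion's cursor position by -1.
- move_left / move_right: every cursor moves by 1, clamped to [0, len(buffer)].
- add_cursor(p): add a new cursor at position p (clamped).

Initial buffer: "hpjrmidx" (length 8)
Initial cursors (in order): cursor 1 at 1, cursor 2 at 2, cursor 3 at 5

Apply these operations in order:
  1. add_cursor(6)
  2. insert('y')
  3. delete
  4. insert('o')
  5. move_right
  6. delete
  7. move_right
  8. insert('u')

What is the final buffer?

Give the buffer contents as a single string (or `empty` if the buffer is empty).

After op 1 (add_cursor(6)): buffer="hpjrmidx" (len 8), cursors c1@1 c2@2 c3@5 c4@6, authorship ........
After op 2 (insert('y')): buffer="hypyjrmyiydx" (len 12), cursors c1@2 c2@4 c3@8 c4@10, authorship .1.2...3.4..
After op 3 (delete): buffer="hpjrmidx" (len 8), cursors c1@1 c2@2 c3@5 c4@6, authorship ........
After op 4 (insert('o')): buffer="hopojrmoiodx" (len 12), cursors c1@2 c2@4 c3@8 c4@10, authorship .1.2...3.4..
After op 5 (move_right): buffer="hopojrmoiodx" (len 12), cursors c1@3 c2@5 c3@9 c4@11, authorship .1.2...3.4..
After op 6 (delete): buffer="hoormoox" (len 8), cursors c1@2 c2@3 c3@6 c4@7, authorship .12..34.
After op 7 (move_right): buffer="hoormoox" (len 8), cursors c1@3 c2@4 c3@7 c4@8, authorship .12..34.
After op 8 (insert('u')): buffer="hoourumoouxu" (len 12), cursors c1@4 c2@6 c3@10 c4@12, authorship .121.2.343.4

Answer: hoourumoouxu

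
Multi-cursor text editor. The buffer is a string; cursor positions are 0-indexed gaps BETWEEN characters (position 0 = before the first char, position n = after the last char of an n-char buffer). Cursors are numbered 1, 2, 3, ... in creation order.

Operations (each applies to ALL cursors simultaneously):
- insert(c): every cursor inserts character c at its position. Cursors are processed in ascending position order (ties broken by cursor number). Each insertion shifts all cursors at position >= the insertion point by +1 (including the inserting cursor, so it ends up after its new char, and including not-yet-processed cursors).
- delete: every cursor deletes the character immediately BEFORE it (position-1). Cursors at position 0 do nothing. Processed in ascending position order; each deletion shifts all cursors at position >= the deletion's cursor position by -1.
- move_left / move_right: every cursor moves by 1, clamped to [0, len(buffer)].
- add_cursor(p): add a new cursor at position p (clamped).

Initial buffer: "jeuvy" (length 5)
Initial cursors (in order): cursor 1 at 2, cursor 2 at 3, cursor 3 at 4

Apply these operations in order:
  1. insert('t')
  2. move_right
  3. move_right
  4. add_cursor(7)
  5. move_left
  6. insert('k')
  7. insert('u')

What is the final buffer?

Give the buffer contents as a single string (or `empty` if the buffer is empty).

Answer: jetukutvkkuutkuy

Derivation:
After op 1 (insert('t')): buffer="jetutvty" (len 8), cursors c1@3 c2@5 c3@7, authorship ..1.2.3.
After op 2 (move_right): buffer="jetutvty" (len 8), cursors c1@4 c2@6 c3@8, authorship ..1.2.3.
After op 3 (move_right): buffer="jetutvty" (len 8), cursors c1@5 c2@7 c3@8, authorship ..1.2.3.
After op 4 (add_cursor(7)): buffer="jetutvty" (len 8), cursors c1@5 c2@7 c4@7 c3@8, authorship ..1.2.3.
After op 5 (move_left): buffer="jetutvty" (len 8), cursors c1@4 c2@6 c4@6 c3@7, authorship ..1.2.3.
After op 6 (insert('k')): buffer="jetuktvkktky" (len 12), cursors c1@5 c2@9 c4@9 c3@11, authorship ..1.12.2433.
After op 7 (insert('u')): buffer="jetukutvkkuutkuy" (len 16), cursors c1@6 c2@12 c4@12 c3@15, authorship ..1.112.2424333.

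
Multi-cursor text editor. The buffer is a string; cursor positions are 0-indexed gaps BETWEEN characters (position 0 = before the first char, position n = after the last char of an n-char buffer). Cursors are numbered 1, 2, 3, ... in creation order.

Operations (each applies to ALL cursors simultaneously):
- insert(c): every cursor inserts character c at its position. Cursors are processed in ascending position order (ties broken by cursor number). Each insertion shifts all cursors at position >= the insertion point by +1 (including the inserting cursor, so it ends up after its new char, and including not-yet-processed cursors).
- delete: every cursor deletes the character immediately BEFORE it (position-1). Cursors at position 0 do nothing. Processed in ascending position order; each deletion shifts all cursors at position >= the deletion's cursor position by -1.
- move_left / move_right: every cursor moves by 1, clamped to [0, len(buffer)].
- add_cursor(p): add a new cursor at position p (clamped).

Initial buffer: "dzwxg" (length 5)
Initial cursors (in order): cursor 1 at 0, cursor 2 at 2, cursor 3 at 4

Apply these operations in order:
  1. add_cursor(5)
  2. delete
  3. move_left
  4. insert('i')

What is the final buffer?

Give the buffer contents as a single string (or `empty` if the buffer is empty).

Answer: iidiiw

Derivation:
After op 1 (add_cursor(5)): buffer="dzwxg" (len 5), cursors c1@0 c2@2 c3@4 c4@5, authorship .....
After op 2 (delete): buffer="dw" (len 2), cursors c1@0 c2@1 c3@2 c4@2, authorship ..
After op 3 (move_left): buffer="dw" (len 2), cursors c1@0 c2@0 c3@1 c4@1, authorship ..
After op 4 (insert('i')): buffer="iidiiw" (len 6), cursors c1@2 c2@2 c3@5 c4@5, authorship 12.34.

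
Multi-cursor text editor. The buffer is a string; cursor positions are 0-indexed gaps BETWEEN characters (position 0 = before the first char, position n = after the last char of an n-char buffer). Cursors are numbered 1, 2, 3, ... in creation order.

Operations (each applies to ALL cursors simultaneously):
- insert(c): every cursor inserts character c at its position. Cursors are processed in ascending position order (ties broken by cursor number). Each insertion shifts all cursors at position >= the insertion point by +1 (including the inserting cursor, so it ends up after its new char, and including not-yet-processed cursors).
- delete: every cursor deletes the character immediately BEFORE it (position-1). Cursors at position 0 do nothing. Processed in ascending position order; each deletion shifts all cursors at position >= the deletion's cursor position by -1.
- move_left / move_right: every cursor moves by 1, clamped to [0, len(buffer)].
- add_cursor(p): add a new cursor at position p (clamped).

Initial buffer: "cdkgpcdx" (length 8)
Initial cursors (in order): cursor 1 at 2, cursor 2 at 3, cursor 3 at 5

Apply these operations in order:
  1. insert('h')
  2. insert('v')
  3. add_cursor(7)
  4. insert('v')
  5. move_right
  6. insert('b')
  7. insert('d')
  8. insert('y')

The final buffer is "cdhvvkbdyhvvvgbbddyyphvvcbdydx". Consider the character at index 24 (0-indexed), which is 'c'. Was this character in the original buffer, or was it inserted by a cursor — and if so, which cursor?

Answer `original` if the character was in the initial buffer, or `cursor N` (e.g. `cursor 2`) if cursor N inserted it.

Answer: original

Derivation:
After op 1 (insert('h')): buffer="cdhkhgphcdx" (len 11), cursors c1@3 c2@5 c3@8, authorship ..1.2..3...
After op 2 (insert('v')): buffer="cdhvkhvgphvcdx" (len 14), cursors c1@4 c2@7 c3@11, authorship ..11.22..33...
After op 3 (add_cursor(7)): buffer="cdhvkhvgphvcdx" (len 14), cursors c1@4 c2@7 c4@7 c3@11, authorship ..11.22..33...
After op 4 (insert('v')): buffer="cdhvvkhvvvgphvvcdx" (len 18), cursors c1@5 c2@10 c4@10 c3@15, authorship ..111.2224..333...
After op 5 (move_right): buffer="cdhvvkhvvvgphvvcdx" (len 18), cursors c1@6 c2@11 c4@11 c3@16, authorship ..111.2224..333...
After op 6 (insert('b')): buffer="cdhvvkbhvvvgbbphvvcbdx" (len 22), cursors c1@7 c2@14 c4@14 c3@20, authorship ..111.12224.24.333.3..
After op 7 (insert('d')): buffer="cdhvvkbdhvvvgbbddphvvcbddx" (len 26), cursors c1@8 c2@17 c4@17 c3@24, authorship ..111.112224.2424.333.33..
After op 8 (insert('y')): buffer="cdhvvkbdyhvvvgbbddyyphvvcbdydx" (len 30), cursors c1@9 c2@20 c4@20 c3@28, authorship ..111.1112224.242424.333.333..
Authorship (.=original, N=cursor N): . . 1 1 1 . 1 1 1 2 2 2 4 . 2 4 2 4 2 4 . 3 3 3 . 3 3 3 . .
Index 24: author = original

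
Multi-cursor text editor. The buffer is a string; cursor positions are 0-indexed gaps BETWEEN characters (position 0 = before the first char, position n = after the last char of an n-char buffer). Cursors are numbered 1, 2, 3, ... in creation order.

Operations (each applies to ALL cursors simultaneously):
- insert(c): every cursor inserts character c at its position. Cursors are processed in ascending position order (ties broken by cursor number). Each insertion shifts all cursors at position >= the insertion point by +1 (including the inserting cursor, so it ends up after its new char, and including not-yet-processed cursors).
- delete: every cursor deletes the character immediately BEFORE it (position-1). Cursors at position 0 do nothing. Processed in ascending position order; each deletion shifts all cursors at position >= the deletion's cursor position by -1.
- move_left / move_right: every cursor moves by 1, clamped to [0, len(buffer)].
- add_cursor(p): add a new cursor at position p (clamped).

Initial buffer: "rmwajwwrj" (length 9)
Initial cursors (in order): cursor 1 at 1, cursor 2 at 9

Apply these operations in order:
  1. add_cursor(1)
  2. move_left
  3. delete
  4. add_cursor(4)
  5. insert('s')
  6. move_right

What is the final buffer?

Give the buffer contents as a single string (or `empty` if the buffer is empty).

Answer: ssrmwasjwwsj

Derivation:
After op 1 (add_cursor(1)): buffer="rmwajwwrj" (len 9), cursors c1@1 c3@1 c2@9, authorship .........
After op 2 (move_left): buffer="rmwajwwrj" (len 9), cursors c1@0 c3@0 c2@8, authorship .........
After op 3 (delete): buffer="rmwajwwj" (len 8), cursors c1@0 c3@0 c2@7, authorship ........
After op 4 (add_cursor(4)): buffer="rmwajwwj" (len 8), cursors c1@0 c3@0 c4@4 c2@7, authorship ........
After op 5 (insert('s')): buffer="ssrmwasjwwsj" (len 12), cursors c1@2 c3@2 c4@7 c2@11, authorship 13....4...2.
After op 6 (move_right): buffer="ssrmwasjwwsj" (len 12), cursors c1@3 c3@3 c4@8 c2@12, authorship 13....4...2.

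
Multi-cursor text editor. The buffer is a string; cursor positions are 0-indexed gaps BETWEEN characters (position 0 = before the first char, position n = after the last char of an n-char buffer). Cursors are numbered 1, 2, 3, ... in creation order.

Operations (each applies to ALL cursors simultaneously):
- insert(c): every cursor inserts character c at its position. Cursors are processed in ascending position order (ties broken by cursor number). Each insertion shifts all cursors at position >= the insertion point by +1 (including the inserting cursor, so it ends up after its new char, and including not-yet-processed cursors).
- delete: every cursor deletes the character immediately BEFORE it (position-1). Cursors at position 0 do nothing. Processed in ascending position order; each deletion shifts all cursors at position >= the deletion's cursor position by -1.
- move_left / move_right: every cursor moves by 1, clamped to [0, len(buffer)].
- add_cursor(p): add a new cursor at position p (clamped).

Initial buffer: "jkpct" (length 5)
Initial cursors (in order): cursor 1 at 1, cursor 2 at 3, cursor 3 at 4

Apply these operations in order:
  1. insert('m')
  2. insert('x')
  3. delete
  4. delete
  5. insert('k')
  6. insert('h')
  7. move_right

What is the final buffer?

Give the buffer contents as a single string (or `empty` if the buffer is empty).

Answer: jkhkpkhckht

Derivation:
After op 1 (insert('m')): buffer="jmkpmcmt" (len 8), cursors c1@2 c2@5 c3@7, authorship .1..2.3.
After op 2 (insert('x')): buffer="jmxkpmxcmxt" (len 11), cursors c1@3 c2@7 c3@10, authorship .11..22.33.
After op 3 (delete): buffer="jmkpmcmt" (len 8), cursors c1@2 c2@5 c3@7, authorship .1..2.3.
After op 4 (delete): buffer="jkpct" (len 5), cursors c1@1 c2@3 c3@4, authorship .....
After op 5 (insert('k')): buffer="jkkpkckt" (len 8), cursors c1@2 c2@5 c3@7, authorship .1..2.3.
After op 6 (insert('h')): buffer="jkhkpkhckht" (len 11), cursors c1@3 c2@7 c3@10, authorship .11..22.33.
After op 7 (move_right): buffer="jkhkpkhckht" (len 11), cursors c1@4 c2@8 c3@11, authorship .11..22.33.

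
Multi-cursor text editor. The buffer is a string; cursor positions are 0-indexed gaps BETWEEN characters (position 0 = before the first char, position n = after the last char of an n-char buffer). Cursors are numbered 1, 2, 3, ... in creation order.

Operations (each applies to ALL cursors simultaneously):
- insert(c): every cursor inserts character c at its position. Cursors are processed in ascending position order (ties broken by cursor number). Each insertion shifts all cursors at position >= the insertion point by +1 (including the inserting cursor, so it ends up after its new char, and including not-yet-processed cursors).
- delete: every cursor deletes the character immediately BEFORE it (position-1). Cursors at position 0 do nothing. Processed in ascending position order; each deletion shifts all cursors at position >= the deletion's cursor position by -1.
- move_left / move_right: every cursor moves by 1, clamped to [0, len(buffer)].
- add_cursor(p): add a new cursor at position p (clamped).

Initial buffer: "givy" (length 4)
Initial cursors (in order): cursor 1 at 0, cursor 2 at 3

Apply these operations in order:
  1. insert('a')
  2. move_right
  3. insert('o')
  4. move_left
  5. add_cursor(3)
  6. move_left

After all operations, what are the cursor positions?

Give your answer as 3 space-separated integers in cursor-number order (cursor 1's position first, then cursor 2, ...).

Answer: 1 6 2

Derivation:
After op 1 (insert('a')): buffer="agivay" (len 6), cursors c1@1 c2@5, authorship 1...2.
After op 2 (move_right): buffer="agivay" (len 6), cursors c1@2 c2@6, authorship 1...2.
After op 3 (insert('o')): buffer="agoivayo" (len 8), cursors c1@3 c2@8, authorship 1.1..2.2
After op 4 (move_left): buffer="agoivayo" (len 8), cursors c1@2 c2@7, authorship 1.1..2.2
After op 5 (add_cursor(3)): buffer="agoivayo" (len 8), cursors c1@2 c3@3 c2@7, authorship 1.1..2.2
After op 6 (move_left): buffer="agoivayo" (len 8), cursors c1@1 c3@2 c2@6, authorship 1.1..2.2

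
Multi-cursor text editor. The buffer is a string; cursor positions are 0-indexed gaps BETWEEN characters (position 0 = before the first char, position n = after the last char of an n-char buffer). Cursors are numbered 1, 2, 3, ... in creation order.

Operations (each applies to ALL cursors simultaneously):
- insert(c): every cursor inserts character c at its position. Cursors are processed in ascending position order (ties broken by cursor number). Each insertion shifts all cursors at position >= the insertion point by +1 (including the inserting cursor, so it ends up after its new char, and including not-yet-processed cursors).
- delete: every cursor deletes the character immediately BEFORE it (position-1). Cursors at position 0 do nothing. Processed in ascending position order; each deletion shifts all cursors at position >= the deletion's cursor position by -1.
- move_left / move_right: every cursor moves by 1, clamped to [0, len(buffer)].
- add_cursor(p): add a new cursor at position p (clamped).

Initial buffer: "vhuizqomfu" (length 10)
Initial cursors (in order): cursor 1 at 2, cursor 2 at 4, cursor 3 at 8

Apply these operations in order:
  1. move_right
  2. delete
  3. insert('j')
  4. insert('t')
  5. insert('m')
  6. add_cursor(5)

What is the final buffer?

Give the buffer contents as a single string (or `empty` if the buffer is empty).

Answer: vhjtmijtmqomjtmu

Derivation:
After op 1 (move_right): buffer="vhuizqomfu" (len 10), cursors c1@3 c2@5 c3@9, authorship ..........
After op 2 (delete): buffer="vhiqomu" (len 7), cursors c1@2 c2@3 c3@6, authorship .......
After op 3 (insert('j')): buffer="vhjijqomju" (len 10), cursors c1@3 c2@5 c3@9, authorship ..1.2...3.
After op 4 (insert('t')): buffer="vhjtijtqomjtu" (len 13), cursors c1@4 c2@7 c3@12, authorship ..11.22...33.
After op 5 (insert('m')): buffer="vhjtmijtmqomjtmu" (len 16), cursors c1@5 c2@9 c3@15, authorship ..111.222...333.
After op 6 (add_cursor(5)): buffer="vhjtmijtmqomjtmu" (len 16), cursors c1@5 c4@5 c2@9 c3@15, authorship ..111.222...333.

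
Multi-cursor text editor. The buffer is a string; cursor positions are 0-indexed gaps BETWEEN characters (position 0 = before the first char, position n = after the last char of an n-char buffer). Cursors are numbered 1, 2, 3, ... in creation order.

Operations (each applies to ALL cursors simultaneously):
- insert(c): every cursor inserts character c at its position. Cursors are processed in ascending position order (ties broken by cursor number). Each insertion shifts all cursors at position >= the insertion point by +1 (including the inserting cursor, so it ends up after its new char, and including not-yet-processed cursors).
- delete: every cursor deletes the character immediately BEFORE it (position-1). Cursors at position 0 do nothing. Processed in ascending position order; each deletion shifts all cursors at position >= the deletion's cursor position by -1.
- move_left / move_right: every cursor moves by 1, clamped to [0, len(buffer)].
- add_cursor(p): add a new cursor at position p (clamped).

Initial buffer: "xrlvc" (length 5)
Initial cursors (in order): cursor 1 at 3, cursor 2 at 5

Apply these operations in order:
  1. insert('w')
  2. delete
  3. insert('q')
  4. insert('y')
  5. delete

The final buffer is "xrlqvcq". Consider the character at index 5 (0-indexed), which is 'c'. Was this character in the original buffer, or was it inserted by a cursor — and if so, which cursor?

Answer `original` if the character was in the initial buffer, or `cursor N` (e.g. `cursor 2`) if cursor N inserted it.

Answer: original

Derivation:
After op 1 (insert('w')): buffer="xrlwvcw" (len 7), cursors c1@4 c2@7, authorship ...1..2
After op 2 (delete): buffer="xrlvc" (len 5), cursors c1@3 c2@5, authorship .....
After op 3 (insert('q')): buffer="xrlqvcq" (len 7), cursors c1@4 c2@7, authorship ...1..2
After op 4 (insert('y')): buffer="xrlqyvcqy" (len 9), cursors c1@5 c2@9, authorship ...11..22
After op 5 (delete): buffer="xrlqvcq" (len 7), cursors c1@4 c2@7, authorship ...1..2
Authorship (.=original, N=cursor N): . . . 1 . . 2
Index 5: author = original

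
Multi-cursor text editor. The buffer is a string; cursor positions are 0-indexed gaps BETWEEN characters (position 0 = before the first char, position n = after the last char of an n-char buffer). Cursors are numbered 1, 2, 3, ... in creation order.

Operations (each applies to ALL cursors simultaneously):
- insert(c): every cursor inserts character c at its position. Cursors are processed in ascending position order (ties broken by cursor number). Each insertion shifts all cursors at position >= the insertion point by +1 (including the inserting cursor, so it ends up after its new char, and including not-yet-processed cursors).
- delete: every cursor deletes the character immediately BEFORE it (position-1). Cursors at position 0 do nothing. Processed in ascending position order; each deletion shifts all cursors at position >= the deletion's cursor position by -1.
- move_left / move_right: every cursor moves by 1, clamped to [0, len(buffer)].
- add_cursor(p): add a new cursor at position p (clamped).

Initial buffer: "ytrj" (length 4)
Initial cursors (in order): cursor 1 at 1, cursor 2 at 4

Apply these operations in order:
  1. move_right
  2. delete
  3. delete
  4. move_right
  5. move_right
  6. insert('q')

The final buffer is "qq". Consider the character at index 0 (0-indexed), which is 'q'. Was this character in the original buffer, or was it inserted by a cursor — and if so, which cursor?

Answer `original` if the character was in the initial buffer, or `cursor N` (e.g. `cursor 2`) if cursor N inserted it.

Answer: cursor 1

Derivation:
After op 1 (move_right): buffer="ytrj" (len 4), cursors c1@2 c2@4, authorship ....
After op 2 (delete): buffer="yr" (len 2), cursors c1@1 c2@2, authorship ..
After op 3 (delete): buffer="" (len 0), cursors c1@0 c2@0, authorship 
After op 4 (move_right): buffer="" (len 0), cursors c1@0 c2@0, authorship 
After op 5 (move_right): buffer="" (len 0), cursors c1@0 c2@0, authorship 
After op 6 (insert('q')): buffer="qq" (len 2), cursors c1@2 c2@2, authorship 12
Authorship (.=original, N=cursor N): 1 2
Index 0: author = 1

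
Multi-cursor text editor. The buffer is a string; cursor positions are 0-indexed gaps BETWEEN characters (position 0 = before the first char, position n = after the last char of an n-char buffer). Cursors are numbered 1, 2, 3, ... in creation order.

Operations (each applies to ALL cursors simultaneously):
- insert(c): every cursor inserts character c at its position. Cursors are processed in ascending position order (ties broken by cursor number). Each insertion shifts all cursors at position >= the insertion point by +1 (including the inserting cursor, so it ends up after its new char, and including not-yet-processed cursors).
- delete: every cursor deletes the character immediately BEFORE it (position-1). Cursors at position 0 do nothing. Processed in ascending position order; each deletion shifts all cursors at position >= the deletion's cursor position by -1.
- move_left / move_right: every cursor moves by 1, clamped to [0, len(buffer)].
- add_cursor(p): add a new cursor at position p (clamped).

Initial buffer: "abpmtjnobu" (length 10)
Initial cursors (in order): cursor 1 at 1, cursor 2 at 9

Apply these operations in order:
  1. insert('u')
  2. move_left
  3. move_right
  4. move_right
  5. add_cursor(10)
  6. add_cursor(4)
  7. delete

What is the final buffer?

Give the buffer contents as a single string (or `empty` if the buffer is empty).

Answer: aumtjnou

Derivation:
After op 1 (insert('u')): buffer="aubpmtjnobuu" (len 12), cursors c1@2 c2@11, authorship .1........2.
After op 2 (move_left): buffer="aubpmtjnobuu" (len 12), cursors c1@1 c2@10, authorship .1........2.
After op 3 (move_right): buffer="aubpmtjnobuu" (len 12), cursors c1@2 c2@11, authorship .1........2.
After op 4 (move_right): buffer="aubpmtjnobuu" (len 12), cursors c1@3 c2@12, authorship .1........2.
After op 5 (add_cursor(10)): buffer="aubpmtjnobuu" (len 12), cursors c1@3 c3@10 c2@12, authorship .1........2.
After op 6 (add_cursor(4)): buffer="aubpmtjnobuu" (len 12), cursors c1@3 c4@4 c3@10 c2@12, authorship .1........2.
After op 7 (delete): buffer="aumtjnou" (len 8), cursors c1@2 c4@2 c3@7 c2@8, authorship .1.....2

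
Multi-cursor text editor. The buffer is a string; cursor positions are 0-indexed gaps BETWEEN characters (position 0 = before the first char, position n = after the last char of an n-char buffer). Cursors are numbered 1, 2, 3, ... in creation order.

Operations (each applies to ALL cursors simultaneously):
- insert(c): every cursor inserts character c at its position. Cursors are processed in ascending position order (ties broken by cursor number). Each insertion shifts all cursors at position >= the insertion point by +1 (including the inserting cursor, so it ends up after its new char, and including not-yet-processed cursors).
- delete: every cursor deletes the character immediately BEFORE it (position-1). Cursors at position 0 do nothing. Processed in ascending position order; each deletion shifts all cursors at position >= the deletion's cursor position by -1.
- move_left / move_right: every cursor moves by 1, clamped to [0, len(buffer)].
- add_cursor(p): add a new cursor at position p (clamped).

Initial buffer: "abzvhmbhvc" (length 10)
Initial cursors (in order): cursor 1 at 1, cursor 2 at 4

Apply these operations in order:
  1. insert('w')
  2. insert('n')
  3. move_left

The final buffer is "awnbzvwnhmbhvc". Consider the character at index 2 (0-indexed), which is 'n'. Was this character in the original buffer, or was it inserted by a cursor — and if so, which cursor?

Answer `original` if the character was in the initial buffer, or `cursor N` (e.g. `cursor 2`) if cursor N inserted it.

Answer: cursor 1

Derivation:
After op 1 (insert('w')): buffer="awbzvwhmbhvc" (len 12), cursors c1@2 c2@6, authorship .1...2......
After op 2 (insert('n')): buffer="awnbzvwnhmbhvc" (len 14), cursors c1@3 c2@8, authorship .11...22......
After op 3 (move_left): buffer="awnbzvwnhmbhvc" (len 14), cursors c1@2 c2@7, authorship .11...22......
Authorship (.=original, N=cursor N): . 1 1 . . . 2 2 . . . . . .
Index 2: author = 1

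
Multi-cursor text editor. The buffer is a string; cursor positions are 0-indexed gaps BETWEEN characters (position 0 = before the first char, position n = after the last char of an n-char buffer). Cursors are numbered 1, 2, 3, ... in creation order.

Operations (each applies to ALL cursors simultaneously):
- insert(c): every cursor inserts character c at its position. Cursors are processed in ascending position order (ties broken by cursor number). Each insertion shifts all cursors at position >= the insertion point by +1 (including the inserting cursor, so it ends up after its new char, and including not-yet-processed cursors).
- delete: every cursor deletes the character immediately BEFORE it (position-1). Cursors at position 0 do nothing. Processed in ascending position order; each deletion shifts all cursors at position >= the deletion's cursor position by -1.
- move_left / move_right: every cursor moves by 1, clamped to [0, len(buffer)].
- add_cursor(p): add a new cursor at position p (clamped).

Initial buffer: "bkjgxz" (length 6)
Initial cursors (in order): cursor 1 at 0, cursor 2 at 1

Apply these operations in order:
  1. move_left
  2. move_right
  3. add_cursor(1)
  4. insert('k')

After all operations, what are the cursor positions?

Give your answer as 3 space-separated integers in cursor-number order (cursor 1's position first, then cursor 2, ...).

Answer: 4 4 4

Derivation:
After op 1 (move_left): buffer="bkjgxz" (len 6), cursors c1@0 c2@0, authorship ......
After op 2 (move_right): buffer="bkjgxz" (len 6), cursors c1@1 c2@1, authorship ......
After op 3 (add_cursor(1)): buffer="bkjgxz" (len 6), cursors c1@1 c2@1 c3@1, authorship ......
After op 4 (insert('k')): buffer="bkkkkjgxz" (len 9), cursors c1@4 c2@4 c3@4, authorship .123.....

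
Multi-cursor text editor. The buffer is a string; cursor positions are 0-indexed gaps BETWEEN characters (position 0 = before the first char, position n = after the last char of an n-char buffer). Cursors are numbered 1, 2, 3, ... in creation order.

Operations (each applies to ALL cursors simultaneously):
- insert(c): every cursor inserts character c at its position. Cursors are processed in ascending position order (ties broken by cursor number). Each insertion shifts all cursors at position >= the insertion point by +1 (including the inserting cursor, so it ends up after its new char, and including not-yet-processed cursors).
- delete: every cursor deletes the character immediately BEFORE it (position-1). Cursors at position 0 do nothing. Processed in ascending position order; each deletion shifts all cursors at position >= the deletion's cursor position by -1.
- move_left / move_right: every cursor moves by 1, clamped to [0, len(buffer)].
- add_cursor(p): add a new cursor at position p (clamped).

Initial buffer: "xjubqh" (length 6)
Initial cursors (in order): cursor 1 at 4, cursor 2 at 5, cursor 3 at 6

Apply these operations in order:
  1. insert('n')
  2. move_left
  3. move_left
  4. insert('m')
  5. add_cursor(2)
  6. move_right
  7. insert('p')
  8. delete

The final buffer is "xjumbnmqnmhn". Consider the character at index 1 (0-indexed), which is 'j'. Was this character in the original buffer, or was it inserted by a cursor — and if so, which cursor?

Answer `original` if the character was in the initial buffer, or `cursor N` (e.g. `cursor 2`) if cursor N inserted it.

Answer: original

Derivation:
After op 1 (insert('n')): buffer="xjubnqnhn" (len 9), cursors c1@5 c2@7 c3@9, authorship ....1.2.3
After op 2 (move_left): buffer="xjubnqnhn" (len 9), cursors c1@4 c2@6 c3@8, authorship ....1.2.3
After op 3 (move_left): buffer="xjubnqnhn" (len 9), cursors c1@3 c2@5 c3@7, authorship ....1.2.3
After op 4 (insert('m')): buffer="xjumbnmqnmhn" (len 12), cursors c1@4 c2@7 c3@10, authorship ...1.12.23.3
After op 5 (add_cursor(2)): buffer="xjumbnmqnmhn" (len 12), cursors c4@2 c1@4 c2@7 c3@10, authorship ...1.12.23.3
After op 6 (move_right): buffer="xjumbnmqnmhn" (len 12), cursors c4@3 c1@5 c2@8 c3@11, authorship ...1.12.23.3
After op 7 (insert('p')): buffer="xjupmbpnmqpnmhpn" (len 16), cursors c4@4 c1@7 c2@11 c3@15, authorship ...41.112.223.33
After op 8 (delete): buffer="xjumbnmqnmhn" (len 12), cursors c4@3 c1@5 c2@8 c3@11, authorship ...1.12.23.3
Authorship (.=original, N=cursor N): . . . 1 . 1 2 . 2 3 . 3
Index 1: author = original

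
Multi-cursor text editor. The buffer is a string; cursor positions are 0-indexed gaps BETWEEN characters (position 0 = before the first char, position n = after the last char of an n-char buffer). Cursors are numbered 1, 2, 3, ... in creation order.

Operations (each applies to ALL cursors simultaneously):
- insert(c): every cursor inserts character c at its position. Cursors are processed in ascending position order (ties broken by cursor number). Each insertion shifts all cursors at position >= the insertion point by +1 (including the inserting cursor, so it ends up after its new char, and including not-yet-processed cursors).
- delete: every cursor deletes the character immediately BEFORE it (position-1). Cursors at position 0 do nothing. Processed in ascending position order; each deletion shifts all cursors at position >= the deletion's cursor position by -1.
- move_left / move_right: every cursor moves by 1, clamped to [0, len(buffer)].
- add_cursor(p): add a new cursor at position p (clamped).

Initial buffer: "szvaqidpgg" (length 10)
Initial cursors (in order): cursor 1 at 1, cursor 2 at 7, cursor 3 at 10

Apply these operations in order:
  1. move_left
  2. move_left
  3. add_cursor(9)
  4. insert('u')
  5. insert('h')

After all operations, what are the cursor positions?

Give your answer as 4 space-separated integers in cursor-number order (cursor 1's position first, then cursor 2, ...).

After op 1 (move_left): buffer="szvaqidpgg" (len 10), cursors c1@0 c2@6 c3@9, authorship ..........
After op 2 (move_left): buffer="szvaqidpgg" (len 10), cursors c1@0 c2@5 c3@8, authorship ..........
After op 3 (add_cursor(9)): buffer="szvaqidpgg" (len 10), cursors c1@0 c2@5 c3@8 c4@9, authorship ..........
After op 4 (insert('u')): buffer="uszvaquidpugug" (len 14), cursors c1@1 c2@7 c3@11 c4@13, authorship 1.....2...3.4.
After op 5 (insert('h')): buffer="uhszvaquhidpuhguhg" (len 18), cursors c1@2 c2@9 c3@14 c4@17, authorship 11.....22...33.44.

Answer: 2 9 14 17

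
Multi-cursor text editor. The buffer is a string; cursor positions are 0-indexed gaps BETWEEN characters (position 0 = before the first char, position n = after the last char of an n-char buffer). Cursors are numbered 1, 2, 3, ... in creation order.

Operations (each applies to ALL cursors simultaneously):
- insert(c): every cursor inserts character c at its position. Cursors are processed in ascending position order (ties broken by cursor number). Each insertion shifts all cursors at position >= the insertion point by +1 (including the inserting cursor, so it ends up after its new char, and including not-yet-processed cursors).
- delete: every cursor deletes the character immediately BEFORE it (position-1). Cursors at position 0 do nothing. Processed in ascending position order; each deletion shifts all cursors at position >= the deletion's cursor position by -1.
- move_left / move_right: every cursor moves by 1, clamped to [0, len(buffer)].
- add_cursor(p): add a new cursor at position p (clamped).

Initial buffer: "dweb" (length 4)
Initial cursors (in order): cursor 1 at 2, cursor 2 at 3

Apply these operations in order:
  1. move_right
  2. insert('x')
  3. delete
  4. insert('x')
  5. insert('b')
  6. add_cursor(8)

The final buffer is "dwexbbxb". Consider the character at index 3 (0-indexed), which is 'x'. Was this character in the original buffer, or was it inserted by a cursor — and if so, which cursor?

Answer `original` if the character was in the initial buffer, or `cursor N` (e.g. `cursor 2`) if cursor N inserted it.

Answer: cursor 1

Derivation:
After op 1 (move_right): buffer="dweb" (len 4), cursors c1@3 c2@4, authorship ....
After op 2 (insert('x')): buffer="dwexbx" (len 6), cursors c1@4 c2@6, authorship ...1.2
After op 3 (delete): buffer="dweb" (len 4), cursors c1@3 c2@4, authorship ....
After op 4 (insert('x')): buffer="dwexbx" (len 6), cursors c1@4 c2@6, authorship ...1.2
After op 5 (insert('b')): buffer="dwexbbxb" (len 8), cursors c1@5 c2@8, authorship ...11.22
After op 6 (add_cursor(8)): buffer="dwexbbxb" (len 8), cursors c1@5 c2@8 c3@8, authorship ...11.22
Authorship (.=original, N=cursor N): . . . 1 1 . 2 2
Index 3: author = 1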